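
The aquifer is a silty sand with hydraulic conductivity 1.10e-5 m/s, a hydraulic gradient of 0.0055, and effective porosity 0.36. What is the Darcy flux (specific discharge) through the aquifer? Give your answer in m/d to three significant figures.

0.00523 m/d

K = 1.10e-5 m/s × 86400 s/d = 0.9504 m/d
Specific discharge q = 0.9504 × 0.0055 = 0.005227 m/d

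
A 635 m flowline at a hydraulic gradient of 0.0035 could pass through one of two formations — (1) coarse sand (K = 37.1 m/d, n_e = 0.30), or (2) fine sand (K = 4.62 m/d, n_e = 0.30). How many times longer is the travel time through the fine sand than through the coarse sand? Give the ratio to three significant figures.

Unit 1 (coarse sand): v = 37.1×0.0035/0.30 = 0.4328 m/d, t = 635/0.4328 = 1467 d
Unit 2 (fine sand): v = 4.62×0.0035/0.30 = 0.05390 m/d, t = 635/0.05390 = 11780 d
t(fine sand) / t(coarse sand) = 11780/1467 = 8.03

8.03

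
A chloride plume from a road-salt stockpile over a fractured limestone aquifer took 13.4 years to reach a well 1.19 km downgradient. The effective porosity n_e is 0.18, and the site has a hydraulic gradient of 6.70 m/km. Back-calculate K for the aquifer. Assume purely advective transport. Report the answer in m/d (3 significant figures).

t = 13.4 years = 4891 d
L = 1.19 km = 1190 m
v = L / t = 1190 / 4891 = 0.2433 m/d
K = v · n / i = 0.2433 × 0.18 / 0.0067 = 6.54 m/d

6.54 m/d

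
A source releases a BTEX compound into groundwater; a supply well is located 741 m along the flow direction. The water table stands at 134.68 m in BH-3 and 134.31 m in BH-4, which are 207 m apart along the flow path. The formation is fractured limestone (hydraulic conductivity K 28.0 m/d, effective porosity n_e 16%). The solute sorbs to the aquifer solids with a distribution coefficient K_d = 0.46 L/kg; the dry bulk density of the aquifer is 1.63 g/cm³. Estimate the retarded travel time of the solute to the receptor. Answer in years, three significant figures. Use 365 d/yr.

36.9 years

Hydraulic gradient i = (134.68 − 134.31) / 207 = 0.37 / 207 = 0.001787
Darcy flux q = K·i = 28.0 × 0.001787 = 0.05005 m/d
v_s = q/n_e = 0.05005/0.16 = 0.3128 m/d
Retardation R = 1 + ρ_b·K_d/n = 1 + 1.63×0.46/0.16 = 5.686
Contaminant velocity v_c = v/R = 0.3128/5.686 = 0.05501 m/d
t = L/v_c = 741/0.05501 = 13470 d
   = 13470/365 = 36.9 yr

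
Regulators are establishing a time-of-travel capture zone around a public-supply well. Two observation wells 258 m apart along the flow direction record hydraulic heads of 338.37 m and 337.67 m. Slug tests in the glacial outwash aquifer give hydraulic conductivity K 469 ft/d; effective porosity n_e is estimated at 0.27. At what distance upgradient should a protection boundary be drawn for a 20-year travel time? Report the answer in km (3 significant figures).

10.5 km

Hydraulic gradient i = (338.37 − 337.67) / 258 = 0.70 / 258 = 0.002713
K = 469 ft/d × 0.3048 = 143.0 m/d
Darcy flux q = K·i = 143.0 × 0.002713 = 0.3879 m/d
v_s = q/n_e = 0.3879/0.27 = 1.436 m/d
T = 20 yr × 365 = 7300 d
L = v × T = 1.436 × 7300 = 10490 m
   = 10.5 km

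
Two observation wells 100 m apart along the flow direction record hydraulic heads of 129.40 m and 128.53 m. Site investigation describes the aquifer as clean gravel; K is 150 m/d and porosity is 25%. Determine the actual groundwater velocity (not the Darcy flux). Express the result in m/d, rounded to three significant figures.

Hydraulic gradient i = (129.40 − 128.53) / 100 = 0.87 / 100 = 0.008700
Specific discharge q = 150 × 0.008700 = 1.305 m/d
Seepage velocity v = q / n = 1.305 / 0.25 = 5.220 m/d

5.22 m/d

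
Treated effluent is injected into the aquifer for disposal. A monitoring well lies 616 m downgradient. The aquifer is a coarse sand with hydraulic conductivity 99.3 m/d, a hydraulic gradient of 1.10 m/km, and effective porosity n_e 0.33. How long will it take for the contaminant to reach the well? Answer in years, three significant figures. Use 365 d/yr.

Darcy flux q = K·i = 99.3 × 0.0011 = 0.1092 m/d
Average linear velocity = 0.1092 / 0.33 = 0.3310 m/d
t = L / v = 616 / 0.3310 = 1861 d
   = 1861 / 365 = 5.10 yr

5.10 years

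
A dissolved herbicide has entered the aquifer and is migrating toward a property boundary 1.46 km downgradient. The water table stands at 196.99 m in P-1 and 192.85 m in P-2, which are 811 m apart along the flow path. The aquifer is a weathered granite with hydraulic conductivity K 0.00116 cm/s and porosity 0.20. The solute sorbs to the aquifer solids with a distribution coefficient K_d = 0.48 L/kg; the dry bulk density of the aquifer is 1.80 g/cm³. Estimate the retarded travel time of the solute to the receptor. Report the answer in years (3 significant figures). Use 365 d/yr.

Hydraulic gradient i = (196.99 − 192.85) / 811 = 4.14 / 811 = 0.005105
K = 0.00116 cm/s × 864 = 1.002 m/d
Darcy flux q = K·i = 1.002 × 0.005105 = 0.005116 m/d
Average linear velocity = 0.005116 / 0.20 = 0.02558 m/d
Retardation R = 1 + ρ_b·K_d/n = 1 + 1.80×0.48/0.20 = 5.320
Contaminant velocity v_c = v/R = 0.02558/5.320 = 0.004808 m/d
L = 1.46 km = 1460 m
t = L/v_c = 1460/0.004808 = 303600 d
   = 303600/365 = 832 yr

832 years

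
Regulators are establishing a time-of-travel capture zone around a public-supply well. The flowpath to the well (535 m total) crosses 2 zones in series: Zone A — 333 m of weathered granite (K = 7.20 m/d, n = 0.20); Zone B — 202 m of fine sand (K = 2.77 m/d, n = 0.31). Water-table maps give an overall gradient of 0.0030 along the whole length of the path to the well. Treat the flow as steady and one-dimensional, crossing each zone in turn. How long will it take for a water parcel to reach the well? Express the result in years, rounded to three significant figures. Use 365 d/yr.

Continuity: the same q passes through each zone, so ΔH = q·Σ(L_j/K_j) — the zones act as resistances in series.
Σ(L/K) = 333/7.20 + 202/2.77 = 46.25 + 72.92 = 119.2 d
K_eq = L_total / Σ(L/K) = 535 / 119.2 = 4.489 m/d
q = K_eq · i = 4.489 × 0.0030 = 0.01347 m/d (same in every zone)
Zone A: v = q/n = 0.01347/0.20 = 0.06734 m/d → t_A = 333/0.06734 = 4945 d
Zone B: v = q/n = 0.01347/0.31 = 0.04344 m/d → t_B = 202/0.04344 = 4650 d
Total t = 4945 + 4650 = 9595 d
   = 9595 / 365 = 26.3 yr

26.3 years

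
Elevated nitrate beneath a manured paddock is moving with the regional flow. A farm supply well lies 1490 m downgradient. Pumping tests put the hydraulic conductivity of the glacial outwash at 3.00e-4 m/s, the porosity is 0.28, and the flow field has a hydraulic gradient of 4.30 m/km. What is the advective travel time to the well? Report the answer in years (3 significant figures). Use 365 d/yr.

10.3 years

K = 3.00e-4 m/s × 86400 s/d = 25.92 m/d
Specific discharge q = 25.92 × 0.0043 = 0.1115 m/d
Seepage velocity v = q / n = 0.1115 / 0.28 = 0.3981 m/d
t = L / v = 1490 / 0.3981 = 3743 d
   = 3743 / 365 = 10.3 yr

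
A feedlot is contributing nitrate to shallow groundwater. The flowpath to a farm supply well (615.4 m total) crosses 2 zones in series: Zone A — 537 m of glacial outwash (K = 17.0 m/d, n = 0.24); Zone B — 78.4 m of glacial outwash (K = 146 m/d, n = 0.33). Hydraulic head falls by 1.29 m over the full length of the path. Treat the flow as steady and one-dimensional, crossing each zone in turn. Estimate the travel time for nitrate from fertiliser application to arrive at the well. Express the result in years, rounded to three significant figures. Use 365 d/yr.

Steady 1-D flow in series ⇒ the Darcy flux q is identical in every zone and the zone head losses add (resistances L/K in series).
Σ(L/K) = 537/17.0 + 78.4/146 = 31.59 + 0.5370 = 32.13 d
q = ΔH / Σ(L/K) = 1.29 / 32.13 = 0.04016 m/d (same in every zone)
Zone A: v = q/n = 0.04016/0.24 = 0.1673 m/d → t_A = 537/0.1673 = 3210 d
Zone B: v = q/n = 0.04016/0.33 = 0.1217 m/d → t_B = 78.4/0.1217 = 644.3 d
Total t = 3210 + 644.3 = 3854 d
   = 3854 / 365 = 10.6 yr

10.6 years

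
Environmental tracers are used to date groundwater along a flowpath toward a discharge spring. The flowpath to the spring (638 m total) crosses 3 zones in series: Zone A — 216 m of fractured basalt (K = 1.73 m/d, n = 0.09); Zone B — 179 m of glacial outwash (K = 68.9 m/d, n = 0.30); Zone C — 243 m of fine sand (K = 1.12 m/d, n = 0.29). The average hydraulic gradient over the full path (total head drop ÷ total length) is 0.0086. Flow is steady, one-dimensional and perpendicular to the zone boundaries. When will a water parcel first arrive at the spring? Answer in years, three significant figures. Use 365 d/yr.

24.7 years

Continuity: the same q passes through each zone, so ΔH = q·Σ(L_j/K_j) — the zones act as resistances in series.
Σ(L/K) = 216/1.73 + 179/68.9 + 243/1.12 = 124.9 + 2.598 + 217.0 = 344.4 d
K_eq = L_total / Σ(L/K) = 638 / 344.4 = 1.852 m/d
q = K_eq · i = 1.852 × 0.0086 = 0.01593 m/d (same in every zone)
Zone A: v = q/n = 0.01593/0.09 = 0.1770 m/d → t_A = 216/0.1770 = 1220 d
Zone B: v = q/n = 0.01593/0.30 = 0.05310 m/d → t_B = 179/0.05310 = 3371 d
Zone C: v = q/n = 0.01593/0.29 = 0.05493 m/d → t_C = 243/0.05493 = 4424 d
Total t = 1220 + 3371 + 4424 = 9015 d
   = 9015 / 365 = 24.7 yr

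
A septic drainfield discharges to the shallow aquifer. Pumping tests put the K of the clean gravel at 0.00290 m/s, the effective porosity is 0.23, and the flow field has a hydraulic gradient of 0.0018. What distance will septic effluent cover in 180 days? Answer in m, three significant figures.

353 m

K = 0.00290 m/s × 86400 s/d = 250.6 m/d
Specific discharge q = 250.6 × 0.0018 = 0.4510 m/d
Average linear velocity = 0.4510 / 0.23 = 1.961 m/d
L = v × T = 1.961 × 180 = 353.0 m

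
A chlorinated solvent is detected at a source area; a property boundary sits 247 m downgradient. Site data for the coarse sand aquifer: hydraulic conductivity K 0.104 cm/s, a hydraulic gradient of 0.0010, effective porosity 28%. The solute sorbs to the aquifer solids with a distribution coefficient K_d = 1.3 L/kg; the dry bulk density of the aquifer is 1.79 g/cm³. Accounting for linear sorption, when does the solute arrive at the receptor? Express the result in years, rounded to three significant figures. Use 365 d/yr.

19.6 years

K = 0.104 cm/s × 864 = 89.86 m/d
q = Ki = 89.86 × 0.0010 = 0.08986 m/d
v_s = q/n_e = 0.08986/0.28 = 0.3209 m/d
Retardation R = 1 + ρ_b·K_d/n = 1 + 1.79×1.3/0.28 = 9.311
Contaminant velocity v_c = v/R = 0.3209/9.311 = 0.03447 m/d
t = L/v_c = 247/0.03447 = 7166 d
   = 7166/365 = 19.6 yr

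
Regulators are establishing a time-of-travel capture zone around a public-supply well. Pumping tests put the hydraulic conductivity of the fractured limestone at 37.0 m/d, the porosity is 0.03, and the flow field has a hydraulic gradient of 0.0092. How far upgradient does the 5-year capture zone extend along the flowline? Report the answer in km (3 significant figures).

Specific discharge q = 37.0 × 0.0092 = 0.3404 m/d
v_s = q/n_e = 0.3404/0.03 = 11.35 m/d
T = 5 yr × 365 = 1825 d
L = v × T = 11.35 × 1825 = 20710 m
   = 20.7 km

20.7 km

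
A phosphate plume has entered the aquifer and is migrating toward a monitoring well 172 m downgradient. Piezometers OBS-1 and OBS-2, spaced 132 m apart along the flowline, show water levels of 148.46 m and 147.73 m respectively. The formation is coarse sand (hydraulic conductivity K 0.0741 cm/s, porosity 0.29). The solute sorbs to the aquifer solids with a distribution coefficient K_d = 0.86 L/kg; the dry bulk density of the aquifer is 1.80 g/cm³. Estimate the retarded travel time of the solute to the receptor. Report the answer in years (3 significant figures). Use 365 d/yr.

Hydraulic gradient i = (148.46 − 147.73) / 132 = 0.73 / 132 = 0.005530
K = 0.0741 cm/s × 864 = 64.02 m/d
Specific discharge q = 64.02 × 0.005530 = 0.3541 m/d
Average linear velocity = 0.3541 / 0.29 = 1.221 m/d
Retardation R = 1 + ρ_b·K_d/n = 1 + 1.80×0.86/0.29 = 6.338
Contaminant velocity v_c = v/R = 1.221/6.338 = 0.1926 m/d
t = L/v_c = 172/0.1926 = 892.9 d
   = 892.9/365 = 2.45 yr

2.45 years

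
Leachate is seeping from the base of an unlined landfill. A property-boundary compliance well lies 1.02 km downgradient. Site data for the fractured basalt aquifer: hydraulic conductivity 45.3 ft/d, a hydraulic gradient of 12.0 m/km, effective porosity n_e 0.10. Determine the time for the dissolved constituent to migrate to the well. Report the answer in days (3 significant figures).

K = 45.3 ft/d × 0.3048 = 13.81 m/d
Darcy flux q = K·i = 13.81 × 0.012 = 0.1657 m/d
v_s = q/n_e = 0.1657/0.10 = 1.657 m/d
L = 1.02 km = 1020 m
t = L / v = 1020 / 1.657 = 615.6 d

616 days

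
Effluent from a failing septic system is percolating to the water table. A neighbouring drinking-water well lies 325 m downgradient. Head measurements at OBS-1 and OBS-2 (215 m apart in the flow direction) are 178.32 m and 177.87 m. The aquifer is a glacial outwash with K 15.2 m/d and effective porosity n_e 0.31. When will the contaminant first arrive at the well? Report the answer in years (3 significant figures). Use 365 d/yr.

Hydraulic gradient i = (178.32 − 177.87) / 215 = 0.45 / 215 = 0.002093
Specific discharge q = 15.2 × 0.002093 = 0.03181 m/d
v_s = q/n_e = 0.03181/0.31 = 0.1026 m/d
t = L / v = 325 / 0.1026 = 3167 d
   = 3167 / 365 = 8.68 yr

8.68 years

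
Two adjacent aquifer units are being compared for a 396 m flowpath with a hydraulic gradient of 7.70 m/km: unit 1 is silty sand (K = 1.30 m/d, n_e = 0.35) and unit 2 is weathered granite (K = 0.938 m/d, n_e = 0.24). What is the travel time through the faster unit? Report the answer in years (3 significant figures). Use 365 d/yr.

Unit 1 (silty sand): v = 1.30×0.0077/0.35 = 0.02860 m/d, t = 396/0.02860 = 13850 d
Unit 2 (weathered granite): v = 0.938×0.0077/0.24 = 0.03009 m/d, t = 396/0.03009 = 13160 d
Faster: 13160 d / 365 = 36.1 yr

36.1 years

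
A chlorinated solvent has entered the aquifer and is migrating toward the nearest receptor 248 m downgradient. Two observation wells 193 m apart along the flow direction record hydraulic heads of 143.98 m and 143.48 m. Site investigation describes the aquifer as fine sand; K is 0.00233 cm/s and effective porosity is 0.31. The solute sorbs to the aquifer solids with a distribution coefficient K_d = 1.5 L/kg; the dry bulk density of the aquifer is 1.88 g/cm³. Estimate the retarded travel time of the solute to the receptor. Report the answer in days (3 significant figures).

Hydraulic gradient i = (143.98 − 143.48) / 193 = 0.50 / 193 = 0.002591
K = 0.00233 cm/s × 864 = 2.013 m/d
q = Ki = 2.013 × 0.002591 = 0.005215 m/d
Seepage velocity v = q / n = 0.005215 / 0.31 = 0.01682 m/d
Retardation R = 1 + ρ_b·K_d/n = 1 + 1.88×1.5/0.31 = 10.10
Contaminant velocity v_c = v/R = 0.01682/10.10 = 0.001666 m/d
t = L/v_c = 248/0.001666 = 148800 d

149000 days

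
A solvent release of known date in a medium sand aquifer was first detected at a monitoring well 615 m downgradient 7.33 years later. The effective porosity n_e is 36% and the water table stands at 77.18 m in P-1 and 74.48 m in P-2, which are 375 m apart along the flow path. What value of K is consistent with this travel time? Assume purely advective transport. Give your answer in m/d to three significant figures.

11.5 m/d

Hydraulic gradient i = (77.18 − 74.48) / 375 = 2.70 / 375 = 0.007200
t = 7.33 years = 2675 d
v = L / t = 615 / 2675 = 0.2299 m/d
K = v · n / i = 0.2299 × 0.36 / 0.007200 = 11.5 m/d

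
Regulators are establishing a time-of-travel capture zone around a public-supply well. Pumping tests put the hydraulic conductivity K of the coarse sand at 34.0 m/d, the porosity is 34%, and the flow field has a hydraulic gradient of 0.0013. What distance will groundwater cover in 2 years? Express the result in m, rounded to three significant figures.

q = Ki = 34.0 × 0.0013 = 0.04420 m/d
Average linear velocity = 0.04420 / 0.34 = 0.1300 m/d
T = 2 yr × 365 = 730 d
L = v × T = 0.1300 × 730 = 94.90 m

94.9 m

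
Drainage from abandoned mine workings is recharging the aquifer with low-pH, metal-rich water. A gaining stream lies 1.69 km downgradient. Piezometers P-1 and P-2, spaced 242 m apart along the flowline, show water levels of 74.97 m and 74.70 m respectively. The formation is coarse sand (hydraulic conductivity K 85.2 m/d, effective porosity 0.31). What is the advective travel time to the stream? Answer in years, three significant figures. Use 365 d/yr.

15.1 years

Hydraulic gradient i = (74.97 − 74.70) / 242 = 0.27 / 242 = 0.001116
q = Ki = 85.2 × 0.001116 = 0.09506 m/d
v = Ki/n = 85.2·0.001116/0.31 = 0.3066 m/d
L = 1.69 km = 1690 m
t = L / v = 1690 / 0.3066 = 5511 d
   = 5511 / 365 = 15.1 yr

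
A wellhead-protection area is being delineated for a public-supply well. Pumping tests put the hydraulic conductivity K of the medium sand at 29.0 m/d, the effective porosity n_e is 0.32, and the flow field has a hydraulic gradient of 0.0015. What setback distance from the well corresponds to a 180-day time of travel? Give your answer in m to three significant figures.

Specific discharge q = 29.0 × 0.0015 = 0.04350 m/d
v_s = q/n_e = 0.04350/0.32 = 0.1359 m/d
L = v × T = 0.1359 × 180 = 24.47 m

24.5 m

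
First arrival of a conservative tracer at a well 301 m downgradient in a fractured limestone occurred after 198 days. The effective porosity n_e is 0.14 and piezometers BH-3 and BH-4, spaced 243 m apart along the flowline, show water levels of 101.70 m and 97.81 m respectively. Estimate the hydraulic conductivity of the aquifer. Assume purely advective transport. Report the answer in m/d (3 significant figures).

Hydraulic gradient i = (101.70 − 97.81) / 243 = 3.89 / 243 = 0.01601
v = L / t = 301 / 198 = 1.520 m/d
K = v · n / i = 1.520 × 0.14 / 0.01601 = 13.3 m/d

13.3 m/d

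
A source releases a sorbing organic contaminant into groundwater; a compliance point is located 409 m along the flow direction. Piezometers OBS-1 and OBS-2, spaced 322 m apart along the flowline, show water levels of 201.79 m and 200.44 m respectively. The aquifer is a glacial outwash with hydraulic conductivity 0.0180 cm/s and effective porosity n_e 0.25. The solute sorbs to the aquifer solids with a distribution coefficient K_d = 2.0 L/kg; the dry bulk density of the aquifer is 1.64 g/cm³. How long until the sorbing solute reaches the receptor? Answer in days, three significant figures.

22100 days

Hydraulic gradient i = (201.79 − 200.44) / 322 = 1.35 / 322 = 0.004193
K = 0.0180 cm/s × 864 = 15.55 m/d
Specific discharge q = 15.55 × 0.004193 = 0.06520 m/d
v = Ki/n = 15.55·0.004193/0.25 = 0.2608 m/d
Retardation R = 1 + ρ_b·K_d/n = 1 + 1.64×2.0/0.25 = 14.12
Contaminant velocity v_c = v/R = 0.2608/14.12 = 0.01847 m/d
t = L/v_c = 409/0.01847 = 22140 d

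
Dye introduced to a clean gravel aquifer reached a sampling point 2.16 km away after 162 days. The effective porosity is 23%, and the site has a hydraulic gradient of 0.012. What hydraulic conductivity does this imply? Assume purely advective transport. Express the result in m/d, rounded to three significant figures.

L = 2.16 km = 2160 m
v = L / t = 2160 / 162 = 13.33 m/d
K = v · n / i = 13.33 × 0.23 / 0.012 = 256 m/d

256 m/d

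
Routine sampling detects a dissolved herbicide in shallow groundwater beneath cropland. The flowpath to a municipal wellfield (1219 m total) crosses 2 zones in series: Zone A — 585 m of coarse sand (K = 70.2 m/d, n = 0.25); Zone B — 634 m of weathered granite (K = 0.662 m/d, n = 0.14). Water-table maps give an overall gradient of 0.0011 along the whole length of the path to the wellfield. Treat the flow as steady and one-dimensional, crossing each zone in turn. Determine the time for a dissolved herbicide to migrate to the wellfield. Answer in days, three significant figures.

169000 days

Steady 1-D flow in series ⇒ the Darcy flux q is identical in every zone and the zone head losses add (resistances L/K in series).
Σ(L/K) = 585/70.2 + 634/0.662 = 8.333 + 957.7 = 966.0 d
K_eq = L_total / Σ(L/K) = 1219 / 966.0 = 1.262 m/d
q = K_eq · i = 1.262 × 0.0011 = 0.001388 m/d (same in every zone)
Zone A: v = q/n = 0.001388/0.25 = 0.005552 m/d → t_A = 585/0.005552 = 105400 d
Zone B: v = q/n = 0.001388/0.14 = 0.009915 m/d → t_B = 634/0.009915 = 63950 d
Total t = 105400 + 63950 = 169300 d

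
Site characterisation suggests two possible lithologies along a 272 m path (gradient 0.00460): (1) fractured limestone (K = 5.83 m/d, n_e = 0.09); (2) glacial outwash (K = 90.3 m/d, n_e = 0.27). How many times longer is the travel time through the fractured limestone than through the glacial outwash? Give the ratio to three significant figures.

Unit 1 (fractured limestone): v = 5.83×0.0046/0.09 = 0.2980 m/d, t = 272/0.2980 = 912.8 d
Unit 2 (glacial outwash): v = 90.3×0.0046/0.27 = 1.538 m/d, t = 272/1.538 = 176.8 d
t(fractured limestone) / t(glacial outwash) = 912.8/176.8 = 5.16

5.16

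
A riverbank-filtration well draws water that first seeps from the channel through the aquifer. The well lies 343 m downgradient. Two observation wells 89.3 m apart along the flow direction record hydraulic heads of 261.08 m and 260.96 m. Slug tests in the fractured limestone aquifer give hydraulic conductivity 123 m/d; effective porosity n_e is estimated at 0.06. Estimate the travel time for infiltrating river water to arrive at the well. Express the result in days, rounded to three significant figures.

Hydraulic gradient i = (261.08 − 260.96) / 89.3 = 0.12 / 89.3 = 0.001344
Darcy flux q = K·i = 123 × 0.001344 = 0.1653 m/d
v = Ki/n = 123·0.001344/0.06 = 2.755 m/d
t = L / v = 343 / 2.755 = 124.5 d

125 days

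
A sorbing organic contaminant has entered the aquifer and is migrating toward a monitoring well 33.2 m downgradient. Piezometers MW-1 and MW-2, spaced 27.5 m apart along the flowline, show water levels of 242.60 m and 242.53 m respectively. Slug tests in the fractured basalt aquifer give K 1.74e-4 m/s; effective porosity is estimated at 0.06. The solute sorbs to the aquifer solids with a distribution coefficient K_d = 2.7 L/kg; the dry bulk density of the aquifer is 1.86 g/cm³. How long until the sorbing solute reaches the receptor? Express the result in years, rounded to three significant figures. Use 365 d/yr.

Hydraulic gradient i = (242.60 − 242.53) / 27.5 = 0.07 / 27.5 = 0.002545
K = 1.74e-4 m/s × 86400 s/d = 15.03 m/d
q = Ki = 15.03 × 0.002545 = 0.03827 m/d
Average linear velocity = 0.03827 / 0.06 = 0.6378 m/d
Retardation R = 1 + ρ_b·K_d/n = 1 + 1.86×2.7/0.06 = 84.70
Contaminant velocity v_c = v/R = 0.6378/84.70 = 0.007530 m/d
t = L/v_c = 33.2/0.007530 = 4409 d
   = 4409/365 = 12.1 yr

12.1 years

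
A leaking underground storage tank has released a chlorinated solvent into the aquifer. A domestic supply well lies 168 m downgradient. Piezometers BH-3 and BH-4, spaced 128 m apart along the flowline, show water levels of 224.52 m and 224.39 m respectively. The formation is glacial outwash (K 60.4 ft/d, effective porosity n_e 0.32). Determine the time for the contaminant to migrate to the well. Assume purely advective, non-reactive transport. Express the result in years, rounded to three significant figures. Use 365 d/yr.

7.88 years

Hydraulic gradient i = (224.52 − 224.39) / 128 = 0.13 / 128 = 0.001016
K = 60.4 ft/d × 0.3048 = 18.41 m/d
q = Ki = 18.41 × 0.001016 = 0.01870 m/d
Average linear velocity = 0.01870 / 0.32 = 0.05843 m/d
t = L / v = 168 / 0.05843 = 2875 d
   = 2875 / 365 = 7.88 yr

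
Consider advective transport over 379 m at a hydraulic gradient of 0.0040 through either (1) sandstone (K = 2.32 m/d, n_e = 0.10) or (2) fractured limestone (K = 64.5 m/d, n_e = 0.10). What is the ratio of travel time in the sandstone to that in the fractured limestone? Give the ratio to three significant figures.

Unit 1 (sandstone): v = 2.32×0.0040/0.10 = 0.09280 m/d, t = 379/0.09280 = 4084 d
Unit 2 (fractured limestone): v = 64.5×0.0040/0.10 = 2.580 m/d, t = 379/2.580 = 146.9 d
t(sandstone) / t(fractured limestone) = 4084/146.9 = 27.8

27.8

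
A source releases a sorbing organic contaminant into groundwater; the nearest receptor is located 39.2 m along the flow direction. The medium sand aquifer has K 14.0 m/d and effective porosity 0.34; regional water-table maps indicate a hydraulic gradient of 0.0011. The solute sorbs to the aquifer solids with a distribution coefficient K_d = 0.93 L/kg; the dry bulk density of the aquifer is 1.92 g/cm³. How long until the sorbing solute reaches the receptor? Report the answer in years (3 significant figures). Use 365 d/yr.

14.8 years

q = Ki = 14.0 × 0.0011 = 0.01540 m/d
v = Ki/n = 14.0·0.0011/0.34 = 0.04529 m/d
Retardation R = 1 + ρ_b·K_d/n = 1 + 1.92×0.93/0.34 = 6.252
Contaminant velocity v_c = v/R = 0.04529/6.252 = 0.007245 m/d
t = L/v_c = 39.2/0.007245 = 5411 d
   = 5411/365 = 14.8 yr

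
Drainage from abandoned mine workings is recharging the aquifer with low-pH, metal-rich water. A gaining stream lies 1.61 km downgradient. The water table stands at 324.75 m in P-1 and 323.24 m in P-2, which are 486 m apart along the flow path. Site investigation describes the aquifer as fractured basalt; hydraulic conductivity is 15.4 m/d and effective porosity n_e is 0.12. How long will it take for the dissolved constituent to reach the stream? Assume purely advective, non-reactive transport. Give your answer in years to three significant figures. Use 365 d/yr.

11.1 years

Hydraulic gradient i = (324.75 − 323.24) / 486 = 1.51 / 486 = 0.003107
Specific discharge q = 15.4 × 0.003107 = 0.04785 m/d
v = Ki/n = 15.4·0.003107/0.12 = 0.3987 m/d
L = 1.61 km = 1610 m
t = L / v = 1610 / 0.3987 = 4038 d
   = 4038 / 365 = 11.1 yr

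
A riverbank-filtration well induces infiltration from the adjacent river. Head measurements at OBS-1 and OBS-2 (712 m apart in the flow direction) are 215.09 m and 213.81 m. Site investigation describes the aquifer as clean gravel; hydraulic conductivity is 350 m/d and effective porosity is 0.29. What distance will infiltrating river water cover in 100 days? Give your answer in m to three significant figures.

Hydraulic gradient i = (215.09 − 213.81) / 712 = 1.28 / 712 = 0.001798
Specific discharge q = 350 × 0.001798 = 0.6292 m/d
Average linear velocity = 0.6292 / 0.29 = 2.170 m/d
L = v × T = 2.170 × 100 = 217.0 m

217 m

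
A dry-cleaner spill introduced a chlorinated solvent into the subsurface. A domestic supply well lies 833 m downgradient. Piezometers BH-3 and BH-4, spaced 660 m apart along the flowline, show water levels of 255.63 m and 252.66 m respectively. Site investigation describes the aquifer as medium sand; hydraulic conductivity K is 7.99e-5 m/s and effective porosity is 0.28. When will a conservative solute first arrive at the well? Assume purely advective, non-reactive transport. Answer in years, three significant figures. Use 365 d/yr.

Hydraulic gradient i = (255.63 − 252.66) / 660 = 2.97 / 660 = 0.004500
K = 7.99e-5 m/s × 86400 s/d = 6.903 m/d
Darcy flux q = K·i = 6.903 × 0.004500 = 0.03107 m/d
Seepage velocity v = q / n = 0.03107 / 0.28 = 0.1109 m/d
t = L / v = 833 / 0.1109 = 7508 d
   = 7508 / 365 = 20.6 yr

20.6 years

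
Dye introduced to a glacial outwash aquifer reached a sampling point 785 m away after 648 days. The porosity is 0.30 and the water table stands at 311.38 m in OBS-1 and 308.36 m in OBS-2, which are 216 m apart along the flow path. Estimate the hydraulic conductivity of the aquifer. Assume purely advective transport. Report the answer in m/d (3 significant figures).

26.0 m/d

Hydraulic gradient i = (311.38 − 308.36) / 216 = 3.02 / 216 = 0.01398
v = L / t = 785 / 648 = 1.211 m/d
K = v · n / i = 1.211 × 0.30 / 0.01398 = 26.0 m/d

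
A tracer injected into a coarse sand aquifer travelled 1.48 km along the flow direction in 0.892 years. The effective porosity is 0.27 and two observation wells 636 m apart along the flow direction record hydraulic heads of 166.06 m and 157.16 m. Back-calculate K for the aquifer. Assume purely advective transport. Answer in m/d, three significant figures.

Hydraulic gradient i = (166.06 − 157.16) / 636 = 8.90 / 636 = 0.01399
t = 0.892 years = 325.6 d
L = 1.48 km = 1480 m
v = L / t = 1480 / 325.6 = 4.546 m/d
K = v · n / i = 4.546 × 0.27 / 0.01399 = 87.7 m/d

87.7 m/d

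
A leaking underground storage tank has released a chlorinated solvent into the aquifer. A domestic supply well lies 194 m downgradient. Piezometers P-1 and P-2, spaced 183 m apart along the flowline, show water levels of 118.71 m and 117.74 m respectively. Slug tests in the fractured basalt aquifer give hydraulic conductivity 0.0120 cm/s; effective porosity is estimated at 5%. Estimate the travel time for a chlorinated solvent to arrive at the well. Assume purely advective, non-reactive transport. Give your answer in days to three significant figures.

177 days

Hydraulic gradient i = (118.71 − 117.74) / 183 = 0.97 / 183 = 0.005301
K = 0.0120 cm/s × 864 = 10.37 m/d
Specific discharge q = 10.37 × 0.005301 = 0.05496 m/d
Seepage velocity v = q / n = 0.05496 / 0.05 = 1.099 m/d
t = L / v = 194 / 1.099 = 176.5 d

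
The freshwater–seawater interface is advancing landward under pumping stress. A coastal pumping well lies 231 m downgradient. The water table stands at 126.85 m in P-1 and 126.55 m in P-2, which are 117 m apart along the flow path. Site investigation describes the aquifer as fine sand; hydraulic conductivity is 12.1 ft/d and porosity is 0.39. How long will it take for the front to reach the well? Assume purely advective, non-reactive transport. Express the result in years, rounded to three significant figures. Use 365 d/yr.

Hydraulic gradient i = (126.85 − 126.55) / 117 = 0.30 / 117 = 0.002564
K = 12.1 ft/d × 0.3048 = 3.688 m/d
Specific discharge q = 3.688 × 0.002564 = 0.009457 m/d
v = Ki/n = 3.688·0.002564/0.39 = 0.02425 m/d
t = L / v = 231 / 0.02425 = 9527 d
   = 9527 / 365 = 26.1 yr

26.1 years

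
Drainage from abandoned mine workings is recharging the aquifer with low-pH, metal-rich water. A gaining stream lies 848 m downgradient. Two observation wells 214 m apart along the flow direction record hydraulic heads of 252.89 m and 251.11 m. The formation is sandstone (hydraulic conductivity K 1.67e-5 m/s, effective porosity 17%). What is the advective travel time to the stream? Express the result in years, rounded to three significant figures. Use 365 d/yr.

Hydraulic gradient i = (252.89 − 251.11) / 214 = 1.78 / 214 = 0.008318
K = 1.67e-5 m/s × 86400 s/d = 1.443 m/d
Specific discharge q = 1.443 × 0.008318 = 0.01200 m/d
Average linear velocity = 0.01200 / 0.17 = 0.07060 m/d
t = L / v = 848 / 0.07060 = 12010 d
   = 12010 / 365 = 32.9 yr

32.9 years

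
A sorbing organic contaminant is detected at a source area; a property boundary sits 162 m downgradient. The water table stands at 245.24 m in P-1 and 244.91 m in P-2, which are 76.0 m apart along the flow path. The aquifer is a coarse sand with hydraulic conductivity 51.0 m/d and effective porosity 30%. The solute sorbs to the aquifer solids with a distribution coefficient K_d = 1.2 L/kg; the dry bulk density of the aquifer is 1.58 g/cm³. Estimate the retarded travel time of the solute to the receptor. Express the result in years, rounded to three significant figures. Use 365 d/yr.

4.40 years

Hydraulic gradient i = (245.24 − 244.91) / 76.0 = 0.33 / 76.0 = 0.004342
Darcy flux q = K·i = 51.0 × 0.004342 = 0.2214 m/d
v_s = q/n_e = 0.2214/0.30 = 0.7382 m/d
Retardation R = 1 + ρ_b·K_d/n = 1 + 1.58×1.2/0.30 = 7.320
Contaminant velocity v_c = v/R = 0.7382/7.320 = 0.1008 m/d
t = L/v_c = 162/0.1008 = 1606 d
   = 1606/365 = 4.40 yr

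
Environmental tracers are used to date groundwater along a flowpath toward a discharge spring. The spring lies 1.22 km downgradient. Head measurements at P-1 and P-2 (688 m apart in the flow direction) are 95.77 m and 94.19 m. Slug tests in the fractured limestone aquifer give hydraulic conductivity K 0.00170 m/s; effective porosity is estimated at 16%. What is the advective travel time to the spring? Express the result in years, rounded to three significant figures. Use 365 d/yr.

1.59 years

Hydraulic gradient i = (95.77 − 94.19) / 688 = 1.58 / 688 = 0.002297
K = 0.00170 m/s × 86400 s/d = 146.9 m/d
q = Ki = 146.9 × 0.002297 = 0.3373 m/d
v_s = q/n_e = 0.3373/0.16 = 2.108 m/d
L = 1.22 km = 1220 m
t = L / v = 1220 / 2.108 = 578.7 d
   = 578.7 / 365 = 1.59 yr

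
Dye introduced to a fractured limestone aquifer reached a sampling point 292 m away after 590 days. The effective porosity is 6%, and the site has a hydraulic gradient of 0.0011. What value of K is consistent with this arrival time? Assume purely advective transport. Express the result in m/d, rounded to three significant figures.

v = L / t = 292 / 590 = 0.4949 m/d
K = v · n / i = 0.4949 × 0.06 / 0.0011 = 27.0 m/d

27.0 m/d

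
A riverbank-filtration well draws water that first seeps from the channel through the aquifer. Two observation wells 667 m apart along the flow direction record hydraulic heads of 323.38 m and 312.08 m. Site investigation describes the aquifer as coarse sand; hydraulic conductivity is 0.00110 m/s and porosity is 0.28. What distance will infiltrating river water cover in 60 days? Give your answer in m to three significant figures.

345 m

Hydraulic gradient i = (323.38 − 312.08) / 667 = 11.30 / 667 = 0.01694
K = 0.00110 m/s × 86400 s/d = 95.04 m/d
q = Ki = 95.04 × 0.01694 = 1.610 m/d
v = Ki/n = 95.04·0.01694/0.28 = 5.750 m/d
L = v × T = 5.750 × 60 = 345.0 m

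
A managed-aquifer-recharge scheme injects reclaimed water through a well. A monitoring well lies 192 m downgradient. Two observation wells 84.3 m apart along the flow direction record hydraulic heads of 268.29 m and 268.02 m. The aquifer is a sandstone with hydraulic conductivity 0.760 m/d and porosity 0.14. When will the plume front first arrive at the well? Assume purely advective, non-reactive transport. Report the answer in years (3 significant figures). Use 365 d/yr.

Hydraulic gradient i = (268.29 − 268.02) / 84.3 = 0.27 / 84.3 = 0.003203
q = Ki = 0.760 × 0.003203 = 0.002434 m/d
Average linear velocity = 0.002434 / 0.14 = 0.01739 m/d
t = L / v = 192 / 0.01739 = 11040 d
   = 11040 / 365 = 30.3 yr

30.3 years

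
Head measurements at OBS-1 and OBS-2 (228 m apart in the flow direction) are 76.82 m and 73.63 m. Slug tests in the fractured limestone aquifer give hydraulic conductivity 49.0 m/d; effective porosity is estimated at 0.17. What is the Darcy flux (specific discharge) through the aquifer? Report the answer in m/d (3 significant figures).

0.686 m/d

Hydraulic gradient i = (76.82 − 73.63) / 228 = 3.19 / 228 = 0.01399
Darcy flux q = K·i = 49.0 × 0.01399 = 0.6856 m/d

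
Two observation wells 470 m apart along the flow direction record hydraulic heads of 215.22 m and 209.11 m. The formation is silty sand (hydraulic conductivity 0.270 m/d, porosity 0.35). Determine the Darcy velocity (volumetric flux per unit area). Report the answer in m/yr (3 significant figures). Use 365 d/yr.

Hydraulic gradient i = (215.22 − 209.11) / 470 = 6.11 / 470 = 0.01300
Specific discharge q = 0.270 × 0.01300 = 0.003510 m/d
   = 0.003510 × 365 = 1.28 m/yr

1.28 m/yr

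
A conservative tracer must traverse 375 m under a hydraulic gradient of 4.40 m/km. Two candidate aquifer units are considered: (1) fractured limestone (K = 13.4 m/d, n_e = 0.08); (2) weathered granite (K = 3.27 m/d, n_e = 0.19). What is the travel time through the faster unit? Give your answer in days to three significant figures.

509 days

Unit 1 (fractured limestone): v = 13.4×0.0044/0.08 = 0.7370 m/d, t = 375/0.7370 = 508.8 d
Unit 2 (weathered granite): v = 3.27×0.0044/0.19 = 0.07573 m/d, t = 375/0.07573 = 4952 d
Faster unit: t = 509 d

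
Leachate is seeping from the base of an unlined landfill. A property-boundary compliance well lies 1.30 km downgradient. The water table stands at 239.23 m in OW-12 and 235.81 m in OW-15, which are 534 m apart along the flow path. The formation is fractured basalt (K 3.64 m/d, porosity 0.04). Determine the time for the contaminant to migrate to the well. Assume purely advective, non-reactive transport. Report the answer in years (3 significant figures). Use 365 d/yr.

Hydraulic gradient i = (239.23 − 235.81) / 534 = 3.42 / 534 = 0.006404
Darcy flux q = K·i = 3.64 × 0.006404 = 0.02331 m/d
v = Ki/n = 3.64·0.006404/0.04 = 0.5828 m/d
L = 1.30 km = 1300 m
t = L / v = 1300 / 0.5828 = 2231 d
   = 2231 / 365 = 6.11 yr

6.11 years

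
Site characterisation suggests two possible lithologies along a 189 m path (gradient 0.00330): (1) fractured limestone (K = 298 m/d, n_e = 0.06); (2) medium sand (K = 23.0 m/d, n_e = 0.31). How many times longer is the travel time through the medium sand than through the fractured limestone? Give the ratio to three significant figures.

66.9

Unit 1 (fractured limestone): v = 298×0.0033/0.06 = 16.39 m/d, t = 189/16.39 = 11.53 d
Unit 2 (medium sand): v = 23.0×0.0033/0.31 = 0.2448 m/d, t = 189/0.2448 = 771.9 d
t(medium sand) / t(fractured limestone) = 771.9/11.53 = 66.9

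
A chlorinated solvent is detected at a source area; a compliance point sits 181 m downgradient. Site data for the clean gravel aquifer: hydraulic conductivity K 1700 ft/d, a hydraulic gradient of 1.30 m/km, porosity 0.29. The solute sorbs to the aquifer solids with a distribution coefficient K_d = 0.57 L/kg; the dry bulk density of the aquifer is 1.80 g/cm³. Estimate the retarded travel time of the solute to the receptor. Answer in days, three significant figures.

354 days

K = 1700 ft/d × 0.3048 = 518.2 m/d
Specific discharge q = 518.2 × 0.0013 = 0.6736 m/d
Seepage velocity v = q / n = 0.6736 / 0.29 = 2.323 m/d
Retardation R = 1 + ρ_b·K_d/n = 1 + 1.80×0.57/0.29 = 4.538
Contaminant velocity v_c = v/R = 2.323/4.538 = 0.5119 m/d
t = L/v_c = 181/0.5119 = 353.6 d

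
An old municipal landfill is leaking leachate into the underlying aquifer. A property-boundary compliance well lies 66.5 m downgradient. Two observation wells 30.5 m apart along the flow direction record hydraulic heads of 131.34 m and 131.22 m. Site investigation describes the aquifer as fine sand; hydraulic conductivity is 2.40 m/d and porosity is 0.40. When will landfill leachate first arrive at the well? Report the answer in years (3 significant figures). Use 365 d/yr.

7.72 years

Hydraulic gradient i = (131.34 − 131.22) / 30.5 = 0.12 / 30.5 = 0.003934
q = Ki = 2.40 × 0.003934 = 0.009443 m/d
Average linear velocity = 0.009443 / 0.40 = 0.02361 m/d
t = L / v = 66.5 / 0.02361 = 2817 d
   = 2817 / 365 = 7.72 yr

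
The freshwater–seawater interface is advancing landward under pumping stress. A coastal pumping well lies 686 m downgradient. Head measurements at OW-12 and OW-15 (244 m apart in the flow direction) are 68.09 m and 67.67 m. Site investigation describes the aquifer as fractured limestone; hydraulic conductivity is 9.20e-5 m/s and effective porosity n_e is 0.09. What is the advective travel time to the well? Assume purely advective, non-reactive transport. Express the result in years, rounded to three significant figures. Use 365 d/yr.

12.4 years

Hydraulic gradient i = (68.09 − 67.67) / 244 = 0.42 / 244 = 0.001721
K = 9.20e-5 m/s × 86400 s/d = 7.949 m/d
Specific discharge q = 7.949 × 0.001721 = 0.01368 m/d
v = Ki/n = 7.949·0.001721/0.09 = 0.1520 m/d
t = L / v = 686 / 0.1520 = 4512 d
   = 4512 / 365 = 12.4 yr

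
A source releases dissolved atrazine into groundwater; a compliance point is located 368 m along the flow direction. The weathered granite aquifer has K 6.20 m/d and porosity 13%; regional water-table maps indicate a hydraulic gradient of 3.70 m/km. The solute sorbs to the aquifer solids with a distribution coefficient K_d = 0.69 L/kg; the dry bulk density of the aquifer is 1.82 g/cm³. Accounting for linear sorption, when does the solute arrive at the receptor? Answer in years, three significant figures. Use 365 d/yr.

60.9 years

q = Ki = 6.20 × 0.0037 = 0.02294 m/d
v = Ki/n = 6.20·0.0037/0.13 = 0.1765 m/d
Retardation R = 1 + ρ_b·K_d/n = 1 + 1.82×0.69/0.13 = 10.66
Contaminant velocity v_c = v/R = 0.1765/10.66 = 0.01655 m/d
t = L/v_c = 368/0.01655 = 22230 d
   = 22230/365 = 60.9 yr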